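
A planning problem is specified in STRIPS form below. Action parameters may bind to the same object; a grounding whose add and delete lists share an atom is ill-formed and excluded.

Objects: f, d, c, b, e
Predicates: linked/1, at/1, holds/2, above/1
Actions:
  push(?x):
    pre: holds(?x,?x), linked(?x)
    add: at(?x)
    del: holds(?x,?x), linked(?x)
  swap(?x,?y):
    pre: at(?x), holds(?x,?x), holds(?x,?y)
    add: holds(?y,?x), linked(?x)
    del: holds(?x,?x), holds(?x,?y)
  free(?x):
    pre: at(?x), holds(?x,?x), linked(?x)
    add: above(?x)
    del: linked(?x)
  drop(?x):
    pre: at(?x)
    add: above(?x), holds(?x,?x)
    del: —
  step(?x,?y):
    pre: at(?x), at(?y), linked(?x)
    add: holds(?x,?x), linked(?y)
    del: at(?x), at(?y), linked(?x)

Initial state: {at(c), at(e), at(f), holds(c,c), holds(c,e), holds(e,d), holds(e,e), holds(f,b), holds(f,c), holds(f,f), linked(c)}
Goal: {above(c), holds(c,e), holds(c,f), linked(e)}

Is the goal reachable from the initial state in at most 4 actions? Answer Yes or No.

1. swap(f,c)  →  {at(c), at(e), at(f), holds(c,c), holds(c,e), holds(c,f), holds(e,d), holds(e,e), holds(f,b), linked(c), linked(f)}
2. swap(e,d)  →  {at(c), at(e), at(f), holds(c,c), holds(c,e), holds(c,f), holds(d,e), holds(f,b), linked(c), linked(e), linked(f)}
3. free(c)  →  {above(c), at(c), at(e), at(f), holds(c,c), holds(c,e), holds(c,f), holds(d,e), holds(f,b), linked(e), linked(f)}
optimal plan length = 3; 3 ≤ 4

Yes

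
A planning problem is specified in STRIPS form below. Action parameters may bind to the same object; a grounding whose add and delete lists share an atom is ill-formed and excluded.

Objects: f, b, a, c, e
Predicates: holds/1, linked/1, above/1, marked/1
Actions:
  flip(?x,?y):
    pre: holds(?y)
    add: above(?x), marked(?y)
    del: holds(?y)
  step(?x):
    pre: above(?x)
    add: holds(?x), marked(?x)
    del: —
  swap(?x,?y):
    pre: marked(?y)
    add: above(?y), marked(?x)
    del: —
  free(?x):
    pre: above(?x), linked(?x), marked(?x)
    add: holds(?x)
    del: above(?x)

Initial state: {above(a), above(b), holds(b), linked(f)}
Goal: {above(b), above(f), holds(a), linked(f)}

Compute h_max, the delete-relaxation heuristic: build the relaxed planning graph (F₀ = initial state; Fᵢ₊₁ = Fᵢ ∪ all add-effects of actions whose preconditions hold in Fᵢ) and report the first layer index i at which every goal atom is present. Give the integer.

F0 = init (4 atoms)
F1 = F0 ∪ {above(c), above(e), above(f), holds(a), marked(a), marked(b)}  (10 atoms)
goal ⊆ F1  ⇒  h_max = 1

1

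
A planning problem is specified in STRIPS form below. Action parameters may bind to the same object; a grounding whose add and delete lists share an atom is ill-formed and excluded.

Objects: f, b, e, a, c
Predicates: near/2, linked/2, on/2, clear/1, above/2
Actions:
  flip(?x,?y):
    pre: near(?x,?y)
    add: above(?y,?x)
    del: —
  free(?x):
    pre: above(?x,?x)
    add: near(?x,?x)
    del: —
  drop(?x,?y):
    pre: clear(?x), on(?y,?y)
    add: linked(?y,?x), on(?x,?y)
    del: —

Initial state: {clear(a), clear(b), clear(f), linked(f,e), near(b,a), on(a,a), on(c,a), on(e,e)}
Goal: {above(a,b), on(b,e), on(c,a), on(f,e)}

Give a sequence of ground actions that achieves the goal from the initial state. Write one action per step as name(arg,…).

flip(b,a); drop(f,e); drop(b,e)

1. flip(b,a)  →  {above(a,b), clear(a), clear(b), clear(f), linked(f,e), near(b,a), on(a,a), on(c,a), on(e,e)}
2. drop(f,e)  →  {above(a,b), clear(a), clear(b), clear(f), linked(e,f), linked(f,e), near(b,a), on(a,a), on(c,a), on(e,e), on(f,e)}
3. drop(b,e)  →  {above(a,b), clear(a), clear(b), clear(f), linked(e,b), linked(e,f), linked(f,e), near(b,a), on(a,a), on(b,e), on(c,a), on(e,e), on(f,e)}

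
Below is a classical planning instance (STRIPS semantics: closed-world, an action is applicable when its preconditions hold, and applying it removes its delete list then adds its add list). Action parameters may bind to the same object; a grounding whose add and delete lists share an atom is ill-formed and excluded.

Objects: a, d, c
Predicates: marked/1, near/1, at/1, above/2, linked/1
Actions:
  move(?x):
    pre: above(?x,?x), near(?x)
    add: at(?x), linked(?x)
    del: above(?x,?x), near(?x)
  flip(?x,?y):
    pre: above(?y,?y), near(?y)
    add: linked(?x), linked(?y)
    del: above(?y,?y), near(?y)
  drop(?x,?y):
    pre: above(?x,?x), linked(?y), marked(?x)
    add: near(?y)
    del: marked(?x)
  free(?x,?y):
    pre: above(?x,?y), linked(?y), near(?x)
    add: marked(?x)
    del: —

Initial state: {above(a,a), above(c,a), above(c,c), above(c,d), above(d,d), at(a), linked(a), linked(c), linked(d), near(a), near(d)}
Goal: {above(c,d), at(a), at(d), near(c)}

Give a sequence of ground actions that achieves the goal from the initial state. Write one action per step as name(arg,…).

move(d); free(a,a); drop(a,c)

1. move(d)  →  {above(a,a), above(c,a), above(c,c), above(c,d), at(a), at(d), linked(a), linked(c), linked(d), near(a)}
2. free(a,a)  →  {above(a,a), above(c,a), above(c,c), above(c,d), at(a), at(d), linked(a), linked(c), linked(d), marked(a), near(a)}
3. drop(a,c)  →  {above(a,a), above(c,a), above(c,c), above(c,d), at(a), at(d), linked(a), linked(c), linked(d), near(a), near(c)}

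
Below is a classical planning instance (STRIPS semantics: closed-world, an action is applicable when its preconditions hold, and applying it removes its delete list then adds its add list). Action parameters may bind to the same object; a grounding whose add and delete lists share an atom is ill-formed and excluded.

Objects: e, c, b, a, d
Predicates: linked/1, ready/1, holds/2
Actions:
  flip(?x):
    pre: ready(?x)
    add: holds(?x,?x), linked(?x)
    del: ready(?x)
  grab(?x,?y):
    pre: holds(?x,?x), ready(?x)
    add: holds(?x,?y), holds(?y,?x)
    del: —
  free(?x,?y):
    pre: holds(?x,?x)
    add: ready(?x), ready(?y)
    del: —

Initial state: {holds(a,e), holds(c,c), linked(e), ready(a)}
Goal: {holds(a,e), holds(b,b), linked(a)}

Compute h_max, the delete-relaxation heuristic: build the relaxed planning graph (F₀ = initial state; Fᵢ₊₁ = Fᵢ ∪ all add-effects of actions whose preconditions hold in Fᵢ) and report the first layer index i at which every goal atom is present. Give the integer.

F0 = init (4 atoms)
F1 = F0 ∪ {holds(a,a), linked(a), ready(b), ready(c), ready(d), ready(e)}  (10 atoms)
F2 = F1 ∪ {holds(a,b), holds(a,c), holds(a,d), holds(b,a), holds(b,b), holds(b,c), holds(c,a), holds(c,b), holds(c,d), holds(c,e), holds(d,a), holds(d,c), holds(d,d), holds(e,a), holds(e,c), holds(e,e), linked(b), linked(c), linked(d)}  (29 atoms)
goal ⊆ F2  ⇒  h_max = 2

2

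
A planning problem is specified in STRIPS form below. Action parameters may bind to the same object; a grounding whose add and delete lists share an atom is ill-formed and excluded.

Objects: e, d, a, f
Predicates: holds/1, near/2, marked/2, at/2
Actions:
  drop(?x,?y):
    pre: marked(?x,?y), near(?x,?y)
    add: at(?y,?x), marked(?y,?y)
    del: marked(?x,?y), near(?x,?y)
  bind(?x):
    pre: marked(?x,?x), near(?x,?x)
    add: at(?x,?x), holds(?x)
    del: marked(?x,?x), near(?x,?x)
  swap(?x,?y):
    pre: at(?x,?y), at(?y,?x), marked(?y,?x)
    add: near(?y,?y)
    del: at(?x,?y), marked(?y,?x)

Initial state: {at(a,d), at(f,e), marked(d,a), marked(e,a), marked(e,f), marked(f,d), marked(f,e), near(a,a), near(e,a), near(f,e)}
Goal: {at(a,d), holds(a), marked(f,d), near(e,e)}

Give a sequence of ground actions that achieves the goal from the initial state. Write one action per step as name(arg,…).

1. drop(e,a)  →  {at(a,d), at(a,e), at(f,e), marked(a,a), marked(d,a), marked(e,f), marked(f,d), marked(f,e), near(a,a), near(f,e)}
2. drop(f,e)  →  {at(a,d), at(a,e), at(e,f), at(f,e), marked(a,a), marked(d,a), marked(e,e), marked(e,f), marked(f,d), near(a,a)}
3. bind(a)  →  {at(a,a), at(a,d), at(a,e), at(e,f), at(f,e), holds(a), marked(d,a), marked(e,e), marked(e,f), marked(f,d)}
4. swap(f,e)  →  {at(a,a), at(a,d), at(a,e), at(e,f), holds(a), marked(d,a), marked(e,e), marked(f,d), near(e,e)}

drop(e,a); drop(f,e); bind(a); swap(f,e)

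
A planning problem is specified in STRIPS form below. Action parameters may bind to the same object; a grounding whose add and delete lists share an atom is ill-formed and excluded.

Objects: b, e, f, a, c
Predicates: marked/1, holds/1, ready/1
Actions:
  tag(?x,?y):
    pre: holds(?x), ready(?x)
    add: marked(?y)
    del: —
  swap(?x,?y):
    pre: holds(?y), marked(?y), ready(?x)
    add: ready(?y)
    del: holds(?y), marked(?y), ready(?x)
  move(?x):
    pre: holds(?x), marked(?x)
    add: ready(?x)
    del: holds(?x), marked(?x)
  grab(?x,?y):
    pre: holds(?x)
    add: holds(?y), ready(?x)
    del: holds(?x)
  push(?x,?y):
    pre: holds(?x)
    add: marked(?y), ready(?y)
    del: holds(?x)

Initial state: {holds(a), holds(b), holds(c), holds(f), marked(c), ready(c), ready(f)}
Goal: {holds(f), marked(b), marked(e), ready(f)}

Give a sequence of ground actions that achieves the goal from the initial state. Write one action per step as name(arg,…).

tag(f,b); tag(f,e)

1. tag(f,b)  →  {holds(a), holds(b), holds(c), holds(f), marked(b), marked(c), ready(c), ready(f)}
2. tag(f,e)  →  {holds(a), holds(b), holds(c), holds(f), marked(b), marked(c), marked(e), ready(c), ready(f)}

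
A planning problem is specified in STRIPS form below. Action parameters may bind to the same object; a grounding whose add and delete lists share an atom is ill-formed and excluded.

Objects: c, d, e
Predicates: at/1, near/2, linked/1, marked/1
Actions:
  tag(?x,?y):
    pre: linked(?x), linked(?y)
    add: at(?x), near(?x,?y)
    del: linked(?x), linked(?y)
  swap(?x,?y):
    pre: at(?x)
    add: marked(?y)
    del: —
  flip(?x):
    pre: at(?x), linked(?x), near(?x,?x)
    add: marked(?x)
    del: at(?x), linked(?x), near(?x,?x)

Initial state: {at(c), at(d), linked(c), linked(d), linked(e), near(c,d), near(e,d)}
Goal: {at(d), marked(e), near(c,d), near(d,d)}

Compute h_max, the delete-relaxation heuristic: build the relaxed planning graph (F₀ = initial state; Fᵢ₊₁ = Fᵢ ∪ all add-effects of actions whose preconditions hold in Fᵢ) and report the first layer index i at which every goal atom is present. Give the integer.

1

F0 = init (7 atoms)
F1 = F0 ∪ {at(e), marked(c), marked(d), marked(e), near(c,c), near(c,e), near(d,c), near(d,d), near(d,e), near(e,c), near(e,e)}  (18 atoms)
goal ⊆ F1  ⇒  h_max = 1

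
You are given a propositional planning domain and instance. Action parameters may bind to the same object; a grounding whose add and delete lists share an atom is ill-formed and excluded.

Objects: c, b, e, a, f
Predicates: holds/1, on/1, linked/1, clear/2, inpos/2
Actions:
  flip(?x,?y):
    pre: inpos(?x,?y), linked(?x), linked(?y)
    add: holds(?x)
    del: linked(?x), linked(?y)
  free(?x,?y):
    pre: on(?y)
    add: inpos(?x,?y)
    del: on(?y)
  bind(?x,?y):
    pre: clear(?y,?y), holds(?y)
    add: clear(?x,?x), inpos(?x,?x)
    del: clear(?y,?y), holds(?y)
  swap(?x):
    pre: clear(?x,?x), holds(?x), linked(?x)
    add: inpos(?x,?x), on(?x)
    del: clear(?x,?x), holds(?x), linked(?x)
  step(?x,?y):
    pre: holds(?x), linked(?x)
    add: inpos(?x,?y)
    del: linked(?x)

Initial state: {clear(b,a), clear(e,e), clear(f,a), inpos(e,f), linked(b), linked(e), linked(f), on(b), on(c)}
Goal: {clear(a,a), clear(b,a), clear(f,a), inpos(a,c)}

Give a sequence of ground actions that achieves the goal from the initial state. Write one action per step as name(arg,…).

flip(e,f); free(a,c); bind(a,e)

1. flip(e,f)  →  {clear(b,a), clear(e,e), clear(f,a), holds(e), inpos(e,f), linked(b), on(b), on(c)}
2. free(a,c)  →  {clear(b,a), clear(e,e), clear(f,a), holds(e), inpos(a,c), inpos(e,f), linked(b), on(b)}
3. bind(a,e)  →  {clear(a,a), clear(b,a), clear(f,a), inpos(a,a), inpos(a,c), inpos(e,f), linked(b), on(b)}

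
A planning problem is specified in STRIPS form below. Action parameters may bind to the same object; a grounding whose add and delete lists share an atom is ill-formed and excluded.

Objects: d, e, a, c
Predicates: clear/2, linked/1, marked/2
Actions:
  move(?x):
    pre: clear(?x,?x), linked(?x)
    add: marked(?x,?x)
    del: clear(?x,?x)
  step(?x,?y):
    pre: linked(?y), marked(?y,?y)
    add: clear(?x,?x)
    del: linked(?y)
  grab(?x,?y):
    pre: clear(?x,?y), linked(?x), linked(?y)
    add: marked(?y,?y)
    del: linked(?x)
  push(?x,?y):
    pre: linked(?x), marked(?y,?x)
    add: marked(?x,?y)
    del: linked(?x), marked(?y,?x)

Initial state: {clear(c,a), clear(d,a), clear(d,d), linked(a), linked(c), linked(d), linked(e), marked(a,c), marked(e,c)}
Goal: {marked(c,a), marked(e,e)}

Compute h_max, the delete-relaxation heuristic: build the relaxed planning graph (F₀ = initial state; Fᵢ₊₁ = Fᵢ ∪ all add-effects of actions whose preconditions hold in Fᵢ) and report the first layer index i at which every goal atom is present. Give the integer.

3

F0 = init (9 atoms)
F1 = F0 ∪ {marked(a,a), marked(c,a), marked(c,e), marked(d,d)}  (13 atoms)
F2 = F1 ∪ {clear(a,a), clear(c,c), clear(e,e)}  (16 atoms)
F3 = F2 ∪ {marked(c,c), marked(e,e)}  (18 atoms)
goal ⊆ F3  ⇒  h_max = 3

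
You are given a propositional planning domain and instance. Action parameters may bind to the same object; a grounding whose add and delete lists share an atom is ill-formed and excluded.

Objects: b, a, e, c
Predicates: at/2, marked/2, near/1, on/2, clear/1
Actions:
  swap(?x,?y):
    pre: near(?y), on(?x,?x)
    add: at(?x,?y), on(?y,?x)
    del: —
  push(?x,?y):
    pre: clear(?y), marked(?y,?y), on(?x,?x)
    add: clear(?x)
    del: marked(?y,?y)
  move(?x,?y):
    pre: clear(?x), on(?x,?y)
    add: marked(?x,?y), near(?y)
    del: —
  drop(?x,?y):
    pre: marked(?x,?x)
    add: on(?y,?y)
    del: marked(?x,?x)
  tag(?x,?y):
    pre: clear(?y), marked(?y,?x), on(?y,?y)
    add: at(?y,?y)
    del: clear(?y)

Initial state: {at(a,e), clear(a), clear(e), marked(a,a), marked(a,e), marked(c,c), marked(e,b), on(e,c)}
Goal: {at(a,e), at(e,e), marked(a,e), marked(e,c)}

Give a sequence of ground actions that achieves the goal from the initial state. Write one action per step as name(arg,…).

1. move(e,c)  →  {at(a,e), clear(a), clear(e), marked(a,a), marked(a,e), marked(c,c), marked(e,b), marked(e,c), near(c), on(e,c)}
2. drop(a,e)  →  {at(a,e), clear(a), clear(e), marked(a,e), marked(c,c), marked(e,b), marked(e,c), near(c), on(e,c), on(e,e)}
3. tag(b,e)  →  {at(a,e), at(e,e), clear(a), marked(a,e), marked(c,c), marked(e,b), marked(e,c), near(c), on(e,c), on(e,e)}

move(e,c); drop(a,e); tag(b,e)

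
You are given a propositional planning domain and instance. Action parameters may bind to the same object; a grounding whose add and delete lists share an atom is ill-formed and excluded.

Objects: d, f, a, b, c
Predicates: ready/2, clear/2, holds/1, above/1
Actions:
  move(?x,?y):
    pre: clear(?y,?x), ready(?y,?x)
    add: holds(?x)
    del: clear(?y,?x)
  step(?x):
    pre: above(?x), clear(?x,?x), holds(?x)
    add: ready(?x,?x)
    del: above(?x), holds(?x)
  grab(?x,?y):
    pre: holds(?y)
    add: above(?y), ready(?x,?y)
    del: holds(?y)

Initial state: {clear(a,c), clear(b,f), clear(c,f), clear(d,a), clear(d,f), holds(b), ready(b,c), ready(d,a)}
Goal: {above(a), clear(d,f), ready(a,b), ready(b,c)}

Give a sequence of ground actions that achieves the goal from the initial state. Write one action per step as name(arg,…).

1. move(a,d)  →  {clear(a,c), clear(b,f), clear(c,f), clear(d,f), holds(a), holds(b), ready(b,c), ready(d,a)}
2. grab(d,a)  →  {above(a), clear(a,c), clear(b,f), clear(c,f), clear(d,f), holds(b), ready(b,c), ready(d,a)}
3. grab(a,b)  →  {above(a), above(b), clear(a,c), clear(b,f), clear(c,f), clear(d,f), ready(a,b), ready(b,c), ready(d,a)}

move(a,d); grab(d,a); grab(a,b)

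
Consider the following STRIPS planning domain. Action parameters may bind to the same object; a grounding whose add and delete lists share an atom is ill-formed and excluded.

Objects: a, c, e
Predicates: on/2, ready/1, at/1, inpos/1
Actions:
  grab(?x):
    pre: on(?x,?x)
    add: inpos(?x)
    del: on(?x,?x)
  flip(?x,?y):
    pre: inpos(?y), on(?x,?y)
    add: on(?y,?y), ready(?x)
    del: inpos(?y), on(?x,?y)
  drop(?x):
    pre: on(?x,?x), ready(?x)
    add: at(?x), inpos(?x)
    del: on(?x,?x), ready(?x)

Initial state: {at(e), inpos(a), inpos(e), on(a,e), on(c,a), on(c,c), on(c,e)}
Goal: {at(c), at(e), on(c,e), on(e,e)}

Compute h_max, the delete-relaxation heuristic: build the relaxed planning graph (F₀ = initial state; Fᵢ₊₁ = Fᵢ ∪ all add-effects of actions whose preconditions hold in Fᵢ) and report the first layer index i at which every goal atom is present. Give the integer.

F0 = init (7 atoms)
F1 = F0 ∪ {inpos(c), on(a,a), on(e,e), ready(a), ready(c)}  (12 atoms)
F2 = F1 ∪ {at(a), at(c)}  (14 atoms)
goal ⊆ F2  ⇒  h_max = 2

2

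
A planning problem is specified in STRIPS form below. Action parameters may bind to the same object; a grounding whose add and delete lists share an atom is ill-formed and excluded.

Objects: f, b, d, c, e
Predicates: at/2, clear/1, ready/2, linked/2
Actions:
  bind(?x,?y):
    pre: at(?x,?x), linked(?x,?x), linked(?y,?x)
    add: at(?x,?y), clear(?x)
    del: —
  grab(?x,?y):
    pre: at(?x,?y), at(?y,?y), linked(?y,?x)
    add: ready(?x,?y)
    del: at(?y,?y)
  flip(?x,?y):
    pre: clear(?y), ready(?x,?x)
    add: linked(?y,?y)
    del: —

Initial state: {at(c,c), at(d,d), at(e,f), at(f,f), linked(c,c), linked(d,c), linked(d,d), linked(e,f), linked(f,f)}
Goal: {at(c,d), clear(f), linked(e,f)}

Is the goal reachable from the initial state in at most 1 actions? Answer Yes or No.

1. bind(f,f)  →  {at(c,c), at(d,d), at(e,f), at(f,f), clear(f), linked(c,c), linked(d,c), linked(d,d), linked(e,f), linked(f,f)}
2. bind(c,d)  →  {at(c,c), at(c,d), at(d,d), at(e,f), at(f,f), clear(c), clear(f), linked(c,c), linked(d,c), linked(d,d), linked(e,f), linked(f,f)}
optimal plan length = 2; 2 > 1

No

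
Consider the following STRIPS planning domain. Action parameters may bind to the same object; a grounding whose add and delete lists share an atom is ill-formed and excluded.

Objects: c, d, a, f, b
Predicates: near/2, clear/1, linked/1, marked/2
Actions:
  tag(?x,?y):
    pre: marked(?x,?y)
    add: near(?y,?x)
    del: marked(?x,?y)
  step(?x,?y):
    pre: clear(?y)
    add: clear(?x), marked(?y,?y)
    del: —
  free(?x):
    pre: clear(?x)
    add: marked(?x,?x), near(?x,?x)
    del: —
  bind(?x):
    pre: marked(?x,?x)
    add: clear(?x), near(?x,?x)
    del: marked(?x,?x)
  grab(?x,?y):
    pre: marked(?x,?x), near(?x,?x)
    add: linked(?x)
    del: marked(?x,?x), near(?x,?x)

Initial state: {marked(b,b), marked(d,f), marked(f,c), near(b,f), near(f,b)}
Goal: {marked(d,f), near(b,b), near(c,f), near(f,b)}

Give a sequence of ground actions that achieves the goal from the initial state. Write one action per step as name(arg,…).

1. tag(f,c)  →  {marked(b,b), marked(d,f), near(b,f), near(c,f), near(f,b)}
2. tag(b,b)  →  {marked(d,f), near(b,b), near(b,f), near(c,f), near(f,b)}

tag(f,c); tag(b,b)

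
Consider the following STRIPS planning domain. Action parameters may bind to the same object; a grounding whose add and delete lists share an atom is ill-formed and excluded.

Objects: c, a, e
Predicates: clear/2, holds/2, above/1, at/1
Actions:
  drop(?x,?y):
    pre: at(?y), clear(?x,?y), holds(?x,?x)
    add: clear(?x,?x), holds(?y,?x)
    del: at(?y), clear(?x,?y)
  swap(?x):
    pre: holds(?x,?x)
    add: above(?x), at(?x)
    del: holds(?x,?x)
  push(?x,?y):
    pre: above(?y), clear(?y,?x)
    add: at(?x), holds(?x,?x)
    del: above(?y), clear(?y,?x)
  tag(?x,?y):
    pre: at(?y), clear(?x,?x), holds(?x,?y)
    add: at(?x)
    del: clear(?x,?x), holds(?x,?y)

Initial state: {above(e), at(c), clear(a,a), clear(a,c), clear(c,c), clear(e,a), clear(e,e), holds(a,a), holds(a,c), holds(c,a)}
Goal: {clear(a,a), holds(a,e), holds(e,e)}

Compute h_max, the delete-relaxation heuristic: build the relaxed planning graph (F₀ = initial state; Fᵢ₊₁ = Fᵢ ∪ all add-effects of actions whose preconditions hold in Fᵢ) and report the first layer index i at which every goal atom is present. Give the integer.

2

F0 = init (10 atoms)
F1 = F0 ∪ {above(a), at(a), at(e), holds(e,e)}  (14 atoms)
F2 = F1 ∪ {holds(a,e), holds(c,c)}  (16 atoms)
goal ⊆ F2  ⇒  h_max = 2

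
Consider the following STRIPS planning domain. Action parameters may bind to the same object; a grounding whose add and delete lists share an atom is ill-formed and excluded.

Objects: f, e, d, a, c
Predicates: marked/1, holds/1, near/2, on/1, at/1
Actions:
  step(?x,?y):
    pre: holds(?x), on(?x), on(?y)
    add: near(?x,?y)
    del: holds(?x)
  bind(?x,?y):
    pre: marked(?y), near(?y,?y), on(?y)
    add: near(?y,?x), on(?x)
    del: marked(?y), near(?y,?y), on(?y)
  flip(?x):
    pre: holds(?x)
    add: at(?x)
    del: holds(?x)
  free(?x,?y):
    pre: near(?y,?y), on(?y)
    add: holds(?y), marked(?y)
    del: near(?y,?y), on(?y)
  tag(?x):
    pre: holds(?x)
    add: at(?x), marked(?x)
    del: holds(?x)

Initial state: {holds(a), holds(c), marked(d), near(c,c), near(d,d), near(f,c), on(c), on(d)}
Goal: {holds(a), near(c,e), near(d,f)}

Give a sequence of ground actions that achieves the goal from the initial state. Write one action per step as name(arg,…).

1. bind(f,d)  →  {holds(a), holds(c), near(c,c), near(d,f), near(f,c), on(c), on(f)}
2. tag(c)  →  {at(c), holds(a), marked(c), near(c,c), near(d,f), near(f,c), on(c), on(f)}
3. bind(e,c)  →  {at(c), holds(a), near(c,e), near(d,f), near(f,c), on(e), on(f)}

bind(f,d); tag(c); bind(e,c)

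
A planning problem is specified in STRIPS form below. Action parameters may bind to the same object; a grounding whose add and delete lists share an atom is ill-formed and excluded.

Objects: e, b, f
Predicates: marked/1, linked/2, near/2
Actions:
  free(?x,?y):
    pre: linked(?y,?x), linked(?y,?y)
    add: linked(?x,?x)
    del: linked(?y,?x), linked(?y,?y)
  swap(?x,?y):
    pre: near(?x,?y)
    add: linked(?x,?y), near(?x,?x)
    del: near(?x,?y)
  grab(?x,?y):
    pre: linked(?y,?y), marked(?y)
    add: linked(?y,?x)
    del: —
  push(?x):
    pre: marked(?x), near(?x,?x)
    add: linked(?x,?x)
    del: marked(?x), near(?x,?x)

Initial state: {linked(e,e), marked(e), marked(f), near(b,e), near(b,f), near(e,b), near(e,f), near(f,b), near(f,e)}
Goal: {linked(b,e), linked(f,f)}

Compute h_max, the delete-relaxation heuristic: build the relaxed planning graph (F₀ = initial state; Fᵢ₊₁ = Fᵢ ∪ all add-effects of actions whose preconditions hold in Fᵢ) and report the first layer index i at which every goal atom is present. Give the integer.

F0 = init (9 atoms)
F1 = F0 ∪ {linked(b,e), linked(b,f), linked(e,b), linked(e,f), linked(f,b), linked(f,e), near(b,b), near(e,e), near(f,f)}  (18 atoms)
F2 = F1 ∪ {linked(b,b), linked(f,f)}  (20 atoms)
goal ⊆ F2  ⇒  h_max = 2

2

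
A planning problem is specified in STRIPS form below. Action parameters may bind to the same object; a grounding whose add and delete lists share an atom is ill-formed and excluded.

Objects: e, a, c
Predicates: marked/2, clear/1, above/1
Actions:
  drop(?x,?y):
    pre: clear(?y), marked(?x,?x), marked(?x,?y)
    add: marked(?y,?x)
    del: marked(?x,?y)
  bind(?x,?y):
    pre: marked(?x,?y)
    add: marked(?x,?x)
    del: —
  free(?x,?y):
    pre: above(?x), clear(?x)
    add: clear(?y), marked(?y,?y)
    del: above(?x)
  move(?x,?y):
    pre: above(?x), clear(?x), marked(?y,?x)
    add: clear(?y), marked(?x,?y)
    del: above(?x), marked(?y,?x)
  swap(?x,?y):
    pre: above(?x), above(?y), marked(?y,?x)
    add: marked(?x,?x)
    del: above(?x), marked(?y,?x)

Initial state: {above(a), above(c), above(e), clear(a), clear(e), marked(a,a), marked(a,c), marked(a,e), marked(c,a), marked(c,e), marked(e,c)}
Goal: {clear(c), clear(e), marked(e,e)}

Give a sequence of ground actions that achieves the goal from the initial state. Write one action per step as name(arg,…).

1. bind(e,c)  →  {above(a), above(c), above(e), clear(a), clear(e), marked(a,a), marked(a,c), marked(a,e), marked(c,a), marked(c,e), marked(e,c), marked(e,e)}
2. free(e,c)  →  {above(a), above(c), clear(a), clear(c), clear(e), marked(a,a), marked(a,c), marked(a,e), marked(c,a), marked(c,c), marked(c,e), marked(e,c), marked(e,e)}

bind(e,c); free(e,c)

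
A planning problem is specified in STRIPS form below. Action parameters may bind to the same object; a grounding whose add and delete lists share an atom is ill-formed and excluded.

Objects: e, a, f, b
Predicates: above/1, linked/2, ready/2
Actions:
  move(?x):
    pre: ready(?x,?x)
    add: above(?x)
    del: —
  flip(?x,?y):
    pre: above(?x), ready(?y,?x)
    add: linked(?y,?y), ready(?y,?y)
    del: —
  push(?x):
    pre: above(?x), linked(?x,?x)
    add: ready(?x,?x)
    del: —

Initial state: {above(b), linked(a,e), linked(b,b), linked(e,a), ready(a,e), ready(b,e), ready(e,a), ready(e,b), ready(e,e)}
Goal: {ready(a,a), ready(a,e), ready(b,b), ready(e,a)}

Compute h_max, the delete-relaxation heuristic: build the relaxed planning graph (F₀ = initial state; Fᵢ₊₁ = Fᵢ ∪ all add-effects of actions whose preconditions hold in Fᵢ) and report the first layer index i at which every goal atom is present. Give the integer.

F0 = init (9 atoms)
F1 = F0 ∪ {above(e), linked(e,e), ready(b,b)}  (12 atoms)
F2 = F1 ∪ {linked(a,a), ready(a,a)}  (14 atoms)
goal ⊆ F2  ⇒  h_max = 2

2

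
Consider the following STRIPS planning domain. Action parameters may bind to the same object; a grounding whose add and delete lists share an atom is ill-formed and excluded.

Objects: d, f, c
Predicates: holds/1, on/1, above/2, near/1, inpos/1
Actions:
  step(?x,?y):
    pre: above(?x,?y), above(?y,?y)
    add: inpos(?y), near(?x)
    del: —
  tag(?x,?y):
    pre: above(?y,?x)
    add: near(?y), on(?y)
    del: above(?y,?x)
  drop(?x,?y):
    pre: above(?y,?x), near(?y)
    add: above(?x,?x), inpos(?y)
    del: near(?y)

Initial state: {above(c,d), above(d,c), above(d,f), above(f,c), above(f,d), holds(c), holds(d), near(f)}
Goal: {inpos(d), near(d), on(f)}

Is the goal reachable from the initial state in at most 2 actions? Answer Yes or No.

No

1. tag(c,f)  →  {above(c,d), above(d,c), above(d,f), above(f,d), holds(c), holds(d), near(f), on(f)}
2. drop(d,f)  →  {above(c,d), above(d,c), above(d,d), above(d,f), above(f,d), holds(c), holds(d), inpos(f), on(f)}
3. step(d,d)  →  {above(c,d), above(d,c), above(d,d), above(d,f), above(f,d), holds(c), holds(d), inpos(d), inpos(f), near(d), on(f)}
optimal plan length = 3; 3 > 2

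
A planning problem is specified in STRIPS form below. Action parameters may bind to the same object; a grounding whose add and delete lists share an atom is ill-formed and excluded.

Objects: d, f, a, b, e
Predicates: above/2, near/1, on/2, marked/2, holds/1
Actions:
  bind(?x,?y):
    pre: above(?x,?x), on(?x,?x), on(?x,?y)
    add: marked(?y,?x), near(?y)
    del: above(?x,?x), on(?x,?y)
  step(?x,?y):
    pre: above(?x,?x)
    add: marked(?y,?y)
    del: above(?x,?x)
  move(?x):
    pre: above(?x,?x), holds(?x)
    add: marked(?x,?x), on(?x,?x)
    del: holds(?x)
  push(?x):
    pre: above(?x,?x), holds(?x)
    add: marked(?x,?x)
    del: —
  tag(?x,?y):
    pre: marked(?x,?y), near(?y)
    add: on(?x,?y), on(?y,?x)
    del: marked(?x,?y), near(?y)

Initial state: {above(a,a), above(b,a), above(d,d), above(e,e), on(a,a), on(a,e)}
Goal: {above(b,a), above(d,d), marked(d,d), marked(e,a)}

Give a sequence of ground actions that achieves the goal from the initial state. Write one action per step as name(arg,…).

bind(a,e); step(e,d)

1. bind(a,e)  →  {above(b,a), above(d,d), above(e,e), marked(e,a), near(e), on(a,a)}
2. step(e,d)  →  {above(b,a), above(d,d), marked(d,d), marked(e,a), near(e), on(a,a)}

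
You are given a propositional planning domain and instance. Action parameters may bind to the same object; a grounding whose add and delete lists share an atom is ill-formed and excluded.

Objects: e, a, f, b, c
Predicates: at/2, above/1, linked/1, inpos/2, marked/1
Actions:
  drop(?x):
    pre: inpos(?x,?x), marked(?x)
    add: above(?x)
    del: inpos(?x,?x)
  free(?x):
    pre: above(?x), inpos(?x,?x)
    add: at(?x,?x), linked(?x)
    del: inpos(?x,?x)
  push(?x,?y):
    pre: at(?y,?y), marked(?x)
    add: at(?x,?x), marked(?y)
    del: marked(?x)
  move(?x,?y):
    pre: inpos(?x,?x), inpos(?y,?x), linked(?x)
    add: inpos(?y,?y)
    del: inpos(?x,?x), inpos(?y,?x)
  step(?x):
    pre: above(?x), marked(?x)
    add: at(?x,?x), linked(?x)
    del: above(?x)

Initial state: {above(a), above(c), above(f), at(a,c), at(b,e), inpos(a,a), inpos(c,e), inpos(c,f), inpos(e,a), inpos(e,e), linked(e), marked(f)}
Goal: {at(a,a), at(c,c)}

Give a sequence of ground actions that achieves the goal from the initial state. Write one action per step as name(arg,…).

free(a); move(e,c); free(c)

1. free(a)  →  {above(a), above(c), above(f), at(a,a), at(a,c), at(b,e), inpos(c,e), inpos(c,f), inpos(e,a), inpos(e,e), linked(a), linked(e), marked(f)}
2. move(e,c)  →  {above(a), above(c), above(f), at(a,a), at(a,c), at(b,e), inpos(c,c), inpos(c,f), inpos(e,a), linked(a), linked(e), marked(f)}
3. free(c)  →  {above(a), above(c), above(f), at(a,a), at(a,c), at(b,e), at(c,c), inpos(c,f), inpos(e,a), linked(a), linked(c), linked(e), marked(f)}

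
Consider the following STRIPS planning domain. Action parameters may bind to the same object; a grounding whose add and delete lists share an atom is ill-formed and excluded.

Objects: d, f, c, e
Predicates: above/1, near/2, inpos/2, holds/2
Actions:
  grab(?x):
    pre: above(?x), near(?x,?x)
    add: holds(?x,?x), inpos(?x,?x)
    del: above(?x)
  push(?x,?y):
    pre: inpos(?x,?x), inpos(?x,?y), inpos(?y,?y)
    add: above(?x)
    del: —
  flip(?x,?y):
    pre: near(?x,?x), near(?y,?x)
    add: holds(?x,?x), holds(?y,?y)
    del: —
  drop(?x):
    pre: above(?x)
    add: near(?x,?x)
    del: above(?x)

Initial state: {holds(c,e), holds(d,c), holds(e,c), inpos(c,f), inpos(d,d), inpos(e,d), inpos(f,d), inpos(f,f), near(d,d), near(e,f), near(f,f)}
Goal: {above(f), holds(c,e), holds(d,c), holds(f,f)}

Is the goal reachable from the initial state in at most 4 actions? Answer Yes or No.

Yes

1. push(f,d)  →  {above(f), holds(c,e), holds(d,c), holds(e,c), inpos(c,f), inpos(d,d), inpos(e,d), inpos(f,d), inpos(f,f), near(d,d), near(e,f), near(f,f)}
2. flip(f,f)  →  {above(f), holds(c,e), holds(d,c), holds(e,c), holds(f,f), inpos(c,f), inpos(d,d), inpos(e,d), inpos(f,d), inpos(f,f), near(d,d), near(e,f), near(f,f)}
optimal plan length = 2; 2 ≤ 4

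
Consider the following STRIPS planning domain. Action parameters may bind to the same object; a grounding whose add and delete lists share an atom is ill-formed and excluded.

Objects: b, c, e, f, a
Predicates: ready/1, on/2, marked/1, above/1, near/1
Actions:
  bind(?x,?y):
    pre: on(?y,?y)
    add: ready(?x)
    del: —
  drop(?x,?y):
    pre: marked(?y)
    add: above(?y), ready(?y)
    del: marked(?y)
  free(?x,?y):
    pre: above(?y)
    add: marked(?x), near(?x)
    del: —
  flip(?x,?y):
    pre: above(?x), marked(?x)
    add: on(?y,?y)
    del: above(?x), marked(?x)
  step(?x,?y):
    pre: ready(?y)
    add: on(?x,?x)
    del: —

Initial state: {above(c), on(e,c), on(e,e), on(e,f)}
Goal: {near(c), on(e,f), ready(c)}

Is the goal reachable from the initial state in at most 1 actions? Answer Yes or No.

1. bind(c,e)  →  {above(c), on(e,c), on(e,e), on(e,f), ready(c)}
2. free(c,c)  →  {above(c), marked(c), near(c), on(e,c), on(e,e), on(e,f), ready(c)}
optimal plan length = 2; 2 > 1

No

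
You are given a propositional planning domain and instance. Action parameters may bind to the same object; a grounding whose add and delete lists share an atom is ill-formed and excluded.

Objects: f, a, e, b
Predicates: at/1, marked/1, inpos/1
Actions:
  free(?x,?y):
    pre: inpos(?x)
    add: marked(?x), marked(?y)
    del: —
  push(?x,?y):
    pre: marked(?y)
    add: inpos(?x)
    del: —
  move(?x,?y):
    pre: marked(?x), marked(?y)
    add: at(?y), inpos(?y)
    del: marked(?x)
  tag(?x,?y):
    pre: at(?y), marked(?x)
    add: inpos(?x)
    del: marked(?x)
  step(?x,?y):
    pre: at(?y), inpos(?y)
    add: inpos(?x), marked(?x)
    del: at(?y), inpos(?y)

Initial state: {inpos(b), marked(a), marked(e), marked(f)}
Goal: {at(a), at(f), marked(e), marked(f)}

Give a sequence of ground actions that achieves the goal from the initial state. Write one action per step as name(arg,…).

free(b,f); move(a,a); move(b,f)

1. free(b,f)  →  {inpos(b), marked(a), marked(b), marked(e), marked(f)}
2. move(a,a)  →  {at(a), inpos(a), inpos(b), marked(b), marked(e), marked(f)}
3. move(b,f)  →  {at(a), at(f), inpos(a), inpos(b), inpos(f), marked(e), marked(f)}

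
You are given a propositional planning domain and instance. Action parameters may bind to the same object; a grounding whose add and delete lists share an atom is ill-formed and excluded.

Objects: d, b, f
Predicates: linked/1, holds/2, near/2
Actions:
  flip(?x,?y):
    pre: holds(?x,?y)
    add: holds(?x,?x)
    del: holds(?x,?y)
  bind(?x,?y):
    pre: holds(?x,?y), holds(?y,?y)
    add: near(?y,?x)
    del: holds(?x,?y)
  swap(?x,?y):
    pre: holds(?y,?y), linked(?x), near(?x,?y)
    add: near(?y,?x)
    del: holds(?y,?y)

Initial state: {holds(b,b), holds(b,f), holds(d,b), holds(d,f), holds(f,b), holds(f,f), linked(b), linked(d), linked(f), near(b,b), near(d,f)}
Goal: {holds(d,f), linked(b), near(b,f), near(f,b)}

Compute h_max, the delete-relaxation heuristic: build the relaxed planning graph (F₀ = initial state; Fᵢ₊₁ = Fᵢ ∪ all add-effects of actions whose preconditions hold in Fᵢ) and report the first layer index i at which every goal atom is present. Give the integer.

1

F0 = init (11 atoms)
F1 = F0 ∪ {holds(d,d), near(b,d), near(b,f), near(f,b), near(f,d), near(f,f)}  (17 atoms)
goal ⊆ F1  ⇒  h_max = 1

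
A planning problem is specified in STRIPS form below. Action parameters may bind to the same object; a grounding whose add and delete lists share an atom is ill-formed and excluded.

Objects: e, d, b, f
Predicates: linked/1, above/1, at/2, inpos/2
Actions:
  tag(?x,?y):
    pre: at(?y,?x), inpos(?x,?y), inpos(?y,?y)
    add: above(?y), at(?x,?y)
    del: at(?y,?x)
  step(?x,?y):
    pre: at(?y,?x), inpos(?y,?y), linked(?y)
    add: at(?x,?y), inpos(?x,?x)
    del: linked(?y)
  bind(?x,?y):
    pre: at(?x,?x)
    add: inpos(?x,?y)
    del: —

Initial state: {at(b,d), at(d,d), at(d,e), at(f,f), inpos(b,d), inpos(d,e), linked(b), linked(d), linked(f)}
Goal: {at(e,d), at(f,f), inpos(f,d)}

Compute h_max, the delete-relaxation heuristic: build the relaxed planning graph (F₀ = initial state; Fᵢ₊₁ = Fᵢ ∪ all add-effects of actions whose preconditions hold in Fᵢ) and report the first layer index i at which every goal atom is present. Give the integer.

2

F0 = init (9 atoms)
F1 = F0 ∪ {inpos(d,b), inpos(d,d), inpos(d,f), inpos(f,b), inpos(f,d), inpos(f,e), inpos(f,f)}  (16 atoms)
F2 = F1 ∪ {at(e,d), inpos(e,e)}  (18 atoms)
goal ⊆ F2  ⇒  h_max = 2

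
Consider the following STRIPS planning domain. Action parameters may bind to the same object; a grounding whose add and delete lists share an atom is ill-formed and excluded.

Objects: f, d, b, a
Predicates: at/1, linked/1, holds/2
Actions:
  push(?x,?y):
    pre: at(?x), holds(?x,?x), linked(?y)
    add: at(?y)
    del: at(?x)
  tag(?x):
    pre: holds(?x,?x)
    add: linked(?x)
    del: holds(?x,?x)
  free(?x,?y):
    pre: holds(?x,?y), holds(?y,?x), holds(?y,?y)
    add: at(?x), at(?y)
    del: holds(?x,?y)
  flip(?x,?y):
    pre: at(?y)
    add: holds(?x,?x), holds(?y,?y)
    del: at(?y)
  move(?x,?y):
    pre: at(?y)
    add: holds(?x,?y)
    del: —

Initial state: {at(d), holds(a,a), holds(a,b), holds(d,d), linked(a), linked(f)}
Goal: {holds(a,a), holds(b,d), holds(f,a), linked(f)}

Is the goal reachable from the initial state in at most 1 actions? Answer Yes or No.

No

1. move(b,d)  →  {at(d), holds(a,a), holds(a,b), holds(b,d), holds(d,d), linked(a), linked(f)}
2. push(d,a)  →  {at(a), holds(a,a), holds(a,b), holds(b,d), holds(d,d), linked(a), linked(f)}
3. move(f,a)  →  {at(a), holds(a,a), holds(a,b), holds(b,d), holds(d,d), holds(f,a), linked(a), linked(f)}
optimal plan length = 3; 3 > 1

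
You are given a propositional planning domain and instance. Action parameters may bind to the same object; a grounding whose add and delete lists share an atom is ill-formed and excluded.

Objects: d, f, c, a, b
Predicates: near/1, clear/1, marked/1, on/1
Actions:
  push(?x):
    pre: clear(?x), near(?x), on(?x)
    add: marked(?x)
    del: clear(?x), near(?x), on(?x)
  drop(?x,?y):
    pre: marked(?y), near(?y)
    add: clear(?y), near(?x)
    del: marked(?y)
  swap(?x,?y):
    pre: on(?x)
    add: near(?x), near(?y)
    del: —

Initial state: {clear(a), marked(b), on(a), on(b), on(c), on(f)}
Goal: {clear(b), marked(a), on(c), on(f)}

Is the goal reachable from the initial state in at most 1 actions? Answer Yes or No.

No

1. swap(f,b)  →  {clear(a), marked(b), near(b), near(f), on(a), on(b), on(c), on(f)}
2. drop(a,b)  →  {clear(a), clear(b), near(a), near(b), near(f), on(a), on(b), on(c), on(f)}
3. push(a)  →  {clear(b), marked(a), near(b), near(f), on(b), on(c), on(f)}
optimal plan length = 3; 3 > 1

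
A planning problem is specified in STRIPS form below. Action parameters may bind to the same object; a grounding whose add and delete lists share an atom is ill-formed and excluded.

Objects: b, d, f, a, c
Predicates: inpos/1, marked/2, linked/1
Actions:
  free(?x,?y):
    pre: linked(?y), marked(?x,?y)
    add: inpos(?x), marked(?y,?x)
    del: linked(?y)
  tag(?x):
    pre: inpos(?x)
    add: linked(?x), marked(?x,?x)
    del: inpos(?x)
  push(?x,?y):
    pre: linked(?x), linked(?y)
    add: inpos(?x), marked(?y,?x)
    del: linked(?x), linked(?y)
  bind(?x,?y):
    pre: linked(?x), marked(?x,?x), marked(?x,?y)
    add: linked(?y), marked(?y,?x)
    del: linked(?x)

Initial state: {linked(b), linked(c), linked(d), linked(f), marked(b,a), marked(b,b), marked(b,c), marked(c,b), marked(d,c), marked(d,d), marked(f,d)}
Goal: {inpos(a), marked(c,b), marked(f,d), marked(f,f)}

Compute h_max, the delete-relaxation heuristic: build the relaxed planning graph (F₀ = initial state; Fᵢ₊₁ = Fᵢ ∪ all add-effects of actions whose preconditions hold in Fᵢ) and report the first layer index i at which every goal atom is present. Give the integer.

F0 = init (11 atoms)
F1 = F0 ∪ {inpos(b), inpos(c), inpos(d), inpos(f), linked(a), marked(a,b), marked(b,d), marked(b,f), marked(c,c), marked(c,d), marked(c,f), marked(d,b), marked(d,f), marked(f,b), marked(f,c), marked(f,f)}  (27 atoms)
F2 = F1 ∪ {inpos(a), marked(a,a), marked(a,c), marked(a,d), marked(a,f), marked(c,a), marked(d,a), marked(f,a)}  (35 atoms)
goal ⊆ F2  ⇒  h_max = 2

2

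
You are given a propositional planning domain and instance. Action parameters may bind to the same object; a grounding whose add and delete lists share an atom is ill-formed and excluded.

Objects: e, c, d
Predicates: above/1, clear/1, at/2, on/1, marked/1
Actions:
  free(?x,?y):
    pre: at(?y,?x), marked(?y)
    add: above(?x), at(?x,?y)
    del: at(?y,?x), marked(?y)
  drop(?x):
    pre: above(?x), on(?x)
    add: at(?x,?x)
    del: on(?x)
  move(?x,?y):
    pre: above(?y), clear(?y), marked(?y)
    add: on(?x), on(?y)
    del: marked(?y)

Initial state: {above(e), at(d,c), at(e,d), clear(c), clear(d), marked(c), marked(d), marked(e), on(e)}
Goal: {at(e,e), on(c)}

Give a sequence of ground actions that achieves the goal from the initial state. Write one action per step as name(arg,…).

1. free(c,d)  →  {above(c), above(e), at(c,d), at(e,d), clear(c), clear(d), marked(c), marked(e), on(e)}
2. drop(e)  →  {above(c), above(e), at(c,d), at(e,d), at(e,e), clear(c), clear(d), marked(c), marked(e)}
3. move(e,c)  →  {above(c), above(e), at(c,d), at(e,d), at(e,e), clear(c), clear(d), marked(e), on(c), on(e)}

free(c,d); drop(e); move(e,c)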